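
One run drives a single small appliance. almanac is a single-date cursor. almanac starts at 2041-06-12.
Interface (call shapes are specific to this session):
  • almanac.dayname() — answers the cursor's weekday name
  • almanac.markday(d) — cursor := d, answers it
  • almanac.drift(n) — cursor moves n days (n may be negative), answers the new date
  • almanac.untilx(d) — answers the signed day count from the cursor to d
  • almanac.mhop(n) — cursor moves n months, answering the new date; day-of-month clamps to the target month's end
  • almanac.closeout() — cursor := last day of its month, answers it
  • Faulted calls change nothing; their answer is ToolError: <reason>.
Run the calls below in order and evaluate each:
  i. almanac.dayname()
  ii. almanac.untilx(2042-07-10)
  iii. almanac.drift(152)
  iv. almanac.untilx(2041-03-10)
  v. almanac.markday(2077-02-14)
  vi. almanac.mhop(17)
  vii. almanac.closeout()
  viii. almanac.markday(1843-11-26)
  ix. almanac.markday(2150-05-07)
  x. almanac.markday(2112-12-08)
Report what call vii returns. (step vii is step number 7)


>> almanac.dayname()
<< Wednesday
>> almanac.untilx(d: 2042-07-10)
<< 393
>> almanac.drift(n: 152)
<< 2041-11-11
>> almanac.untilx(d: 2041-03-10)
<< -246
>> almanac.markday(d: 2077-02-14)
<< 2077-02-14
>> almanac.mhop(n: 17)
<< 2078-07-14
>> almanac.closeout()
<< 2078-07-31
>> almanac.markday(d: 1843-11-26)
<< 1843-11-26
>> almanac.markday(d: 2150-05-07)
<< 2150-05-07
>> almanac.markday(d: 2112-12-08)
<< 2112-12-08

Answer: 2078-07-31


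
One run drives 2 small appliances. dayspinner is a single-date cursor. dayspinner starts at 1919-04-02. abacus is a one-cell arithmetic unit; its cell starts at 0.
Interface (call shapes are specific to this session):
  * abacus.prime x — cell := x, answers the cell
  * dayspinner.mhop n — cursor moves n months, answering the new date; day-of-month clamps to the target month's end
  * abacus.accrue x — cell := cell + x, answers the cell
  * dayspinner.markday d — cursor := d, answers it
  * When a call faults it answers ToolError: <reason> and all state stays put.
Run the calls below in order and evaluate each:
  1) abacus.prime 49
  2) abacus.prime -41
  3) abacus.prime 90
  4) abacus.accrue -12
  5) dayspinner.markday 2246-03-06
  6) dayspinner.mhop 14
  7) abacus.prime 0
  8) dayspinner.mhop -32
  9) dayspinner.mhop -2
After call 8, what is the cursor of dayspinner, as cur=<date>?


I try prime passing x='49', → 49.
Calling prime passing x='-41', which returns -41.
I invoke prime passing x='90', yielding 90.
I use accrue passing x='-12', and get 78.
I call markday passing d='2246-03-06', giving 2246-03-06.
Invoking mhop passing n='14', yielding 2247-05-06.
Now I run prime passing x='0', — result: 0.
Invoking mhop passing n='-32', yielding 2244-09-06.
I call mhop passing n='-2', which returns 2244-07-06.

Answer: cur=2244-09-06


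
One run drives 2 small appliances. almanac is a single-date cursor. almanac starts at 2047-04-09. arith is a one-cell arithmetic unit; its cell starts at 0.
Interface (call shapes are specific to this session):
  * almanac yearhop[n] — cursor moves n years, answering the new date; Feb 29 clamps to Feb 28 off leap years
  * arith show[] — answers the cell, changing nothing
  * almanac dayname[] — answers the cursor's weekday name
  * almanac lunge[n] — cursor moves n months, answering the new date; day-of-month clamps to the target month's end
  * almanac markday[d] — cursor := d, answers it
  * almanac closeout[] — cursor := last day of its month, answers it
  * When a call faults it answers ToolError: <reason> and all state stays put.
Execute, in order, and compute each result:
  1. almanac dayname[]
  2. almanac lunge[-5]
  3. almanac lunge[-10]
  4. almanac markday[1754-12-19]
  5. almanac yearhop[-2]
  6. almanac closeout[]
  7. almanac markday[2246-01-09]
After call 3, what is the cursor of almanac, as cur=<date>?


-> almanac dayname()
<- Tuesday
-> almanac lunge(-5)
<- 2046-11-09
-> almanac lunge(-10)
<- 2046-01-09
-> almanac markday(1754-12-19)
<- 1754-12-19
-> almanac yearhop(-2)
<- 1752-12-19
-> almanac closeout()
<- 1752-12-31
-> almanac markday(2246-01-09)
<- 2246-01-09

Answer: cur=2046-01-09


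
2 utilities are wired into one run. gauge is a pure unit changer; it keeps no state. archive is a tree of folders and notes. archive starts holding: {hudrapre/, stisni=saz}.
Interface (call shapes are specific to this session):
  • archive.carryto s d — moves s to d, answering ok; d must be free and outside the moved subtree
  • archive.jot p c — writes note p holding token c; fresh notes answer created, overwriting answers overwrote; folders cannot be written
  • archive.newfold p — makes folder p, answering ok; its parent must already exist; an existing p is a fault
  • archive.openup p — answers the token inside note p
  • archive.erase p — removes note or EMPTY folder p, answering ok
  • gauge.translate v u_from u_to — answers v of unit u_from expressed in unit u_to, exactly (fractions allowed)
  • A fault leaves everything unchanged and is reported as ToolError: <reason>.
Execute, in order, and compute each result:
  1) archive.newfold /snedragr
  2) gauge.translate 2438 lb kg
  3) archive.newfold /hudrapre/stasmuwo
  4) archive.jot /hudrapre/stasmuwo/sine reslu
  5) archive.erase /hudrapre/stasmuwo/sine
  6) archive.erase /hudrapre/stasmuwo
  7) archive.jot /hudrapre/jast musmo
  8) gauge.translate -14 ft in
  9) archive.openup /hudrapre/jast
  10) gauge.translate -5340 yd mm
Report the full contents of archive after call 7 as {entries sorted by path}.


Answer: {hudrapre/, hudrapre/jast=musmo, snedragr/, stisni=saz}

Derivation:
·→ archive.newfold(p=/snedragr)
·← ok
·→ gauge.translate(v=2438, u_from=lb, u_to=kg)
·← 55292909903/50000000
·→ archive.newfold(p=/hudrapre/stasmuwo)
·← ok
·→ archive.jot(p=/hudrapre/stasmuwo/sine, c=reslu)
·← created
·→ archive.erase(p=/hudrapre/stasmuwo/sine)
·← ok
·→ archive.erase(p=/hudrapre/stasmuwo)
·← ok
·→ archive.jot(p=/hudrapre/jast, c=musmo)
·← created
·→ gauge.translate(v=-14, u_from=ft, u_to=in)
·← -168
·→ archive.openup(p=/hudrapre/jast)
·← musmo
·→ gauge.translate(v=-5340, u_from=yd, u_to=mm)
·← -4882896


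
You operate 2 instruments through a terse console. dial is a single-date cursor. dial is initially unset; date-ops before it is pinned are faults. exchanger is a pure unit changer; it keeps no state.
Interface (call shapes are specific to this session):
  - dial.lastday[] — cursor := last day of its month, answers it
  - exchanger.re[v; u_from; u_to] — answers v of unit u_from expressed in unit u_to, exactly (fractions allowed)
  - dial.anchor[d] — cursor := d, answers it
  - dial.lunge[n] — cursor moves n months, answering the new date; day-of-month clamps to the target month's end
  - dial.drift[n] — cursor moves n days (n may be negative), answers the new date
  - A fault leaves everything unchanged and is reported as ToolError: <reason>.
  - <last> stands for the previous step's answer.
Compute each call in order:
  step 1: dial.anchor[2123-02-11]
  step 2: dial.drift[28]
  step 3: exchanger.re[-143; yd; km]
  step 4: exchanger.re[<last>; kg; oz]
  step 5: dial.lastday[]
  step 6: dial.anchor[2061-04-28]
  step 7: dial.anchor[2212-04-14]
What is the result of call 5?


I call dial.anchor(d=2123-02-11): 2123-02-11.
Using dial.drift(n=28), → 2123-03-11.
I run exchanger.re(v=-143, u_from=yd, u_to=km), and see -163449/1250000.
I use exchanger.re(v=<last>, u_from=kg, u_to=oz), which returns -19019520/4123567.
I use dial.lastday, and get 2123-03-31.
Next I call dial.anchor(d=2061-04-28), → 2061-04-28.
I run dial.anchor(d=2212-04-14), and observe 2212-04-14.

Answer: 2123-03-31


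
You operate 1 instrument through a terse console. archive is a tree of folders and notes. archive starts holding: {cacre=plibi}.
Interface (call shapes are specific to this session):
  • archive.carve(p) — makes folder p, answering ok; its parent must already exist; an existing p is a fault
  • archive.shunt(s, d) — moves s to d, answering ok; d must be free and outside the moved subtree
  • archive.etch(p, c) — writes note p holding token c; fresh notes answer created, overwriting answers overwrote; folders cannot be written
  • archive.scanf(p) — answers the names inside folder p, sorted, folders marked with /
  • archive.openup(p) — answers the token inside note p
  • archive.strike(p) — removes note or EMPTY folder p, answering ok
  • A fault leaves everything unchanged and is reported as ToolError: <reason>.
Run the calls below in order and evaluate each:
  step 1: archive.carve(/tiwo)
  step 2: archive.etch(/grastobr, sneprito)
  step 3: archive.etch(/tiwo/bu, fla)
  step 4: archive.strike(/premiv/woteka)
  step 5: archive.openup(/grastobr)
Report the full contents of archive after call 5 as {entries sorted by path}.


·→ archive.carve(/tiwo)
·← ok
·→ archive.etch(/grastobr, sneprito)
·← created
·→ archive.etch(/tiwo/bu, fla)
·← created
·→ archive.strike(/premiv/woteka)
·← ToolError: not found
·→ archive.openup(/grastobr)
·← sneprito

Answer: {cacre=plibi, grastobr=sneprito, tiwo/, tiwo/bu=fla}


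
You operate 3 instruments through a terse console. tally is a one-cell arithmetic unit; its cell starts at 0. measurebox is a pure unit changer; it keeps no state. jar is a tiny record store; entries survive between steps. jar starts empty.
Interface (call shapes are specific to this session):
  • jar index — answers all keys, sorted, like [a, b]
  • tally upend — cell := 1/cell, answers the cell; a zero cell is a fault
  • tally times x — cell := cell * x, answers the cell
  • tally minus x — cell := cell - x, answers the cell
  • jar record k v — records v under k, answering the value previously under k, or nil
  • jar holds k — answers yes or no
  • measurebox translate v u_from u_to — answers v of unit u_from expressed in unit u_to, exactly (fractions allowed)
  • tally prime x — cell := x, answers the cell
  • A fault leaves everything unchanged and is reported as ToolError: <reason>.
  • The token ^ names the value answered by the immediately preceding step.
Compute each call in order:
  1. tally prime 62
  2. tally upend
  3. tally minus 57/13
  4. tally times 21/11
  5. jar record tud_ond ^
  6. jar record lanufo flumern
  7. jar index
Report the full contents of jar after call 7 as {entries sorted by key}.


Answer: {lanufo=flumern, tud_ond=-73941/8866}

Derivation:
-> tally prime(62)
<- 62
-> tally upend()
<- 1/62
-> tally minus(57/13)
<- -3521/806
-> tally times(21/11)
<- -73941/8866
-> jar record(tud_ond, ^)
<- nil
-> jar record(lanufo, flumern)
<- nil
-> jar index()
<- [lanufo, tud_ond]


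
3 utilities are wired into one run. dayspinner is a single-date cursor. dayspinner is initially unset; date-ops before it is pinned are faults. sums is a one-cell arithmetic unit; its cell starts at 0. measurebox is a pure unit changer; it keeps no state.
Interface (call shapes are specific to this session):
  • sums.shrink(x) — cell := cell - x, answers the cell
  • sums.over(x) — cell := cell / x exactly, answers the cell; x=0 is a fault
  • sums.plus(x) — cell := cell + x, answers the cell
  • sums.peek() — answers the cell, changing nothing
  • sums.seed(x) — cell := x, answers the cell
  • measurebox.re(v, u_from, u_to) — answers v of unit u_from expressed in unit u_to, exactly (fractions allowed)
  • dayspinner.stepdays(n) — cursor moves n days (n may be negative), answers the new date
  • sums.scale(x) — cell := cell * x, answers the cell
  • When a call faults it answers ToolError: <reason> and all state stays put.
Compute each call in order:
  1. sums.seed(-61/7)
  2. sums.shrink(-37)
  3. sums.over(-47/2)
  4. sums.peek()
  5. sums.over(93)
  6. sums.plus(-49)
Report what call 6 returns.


Do: sums.seed[-61/7]
See: -61/7
Do: sums.shrink[-37]
See: 198/7
Do: sums.over[-47/2]
See: -396/329
Do: sums.peek[]
See: -396/329
Do: sums.over[93]
See: -132/10199
Do: sums.plus[-49]
See: -499883/10199

Answer: -499883/10199


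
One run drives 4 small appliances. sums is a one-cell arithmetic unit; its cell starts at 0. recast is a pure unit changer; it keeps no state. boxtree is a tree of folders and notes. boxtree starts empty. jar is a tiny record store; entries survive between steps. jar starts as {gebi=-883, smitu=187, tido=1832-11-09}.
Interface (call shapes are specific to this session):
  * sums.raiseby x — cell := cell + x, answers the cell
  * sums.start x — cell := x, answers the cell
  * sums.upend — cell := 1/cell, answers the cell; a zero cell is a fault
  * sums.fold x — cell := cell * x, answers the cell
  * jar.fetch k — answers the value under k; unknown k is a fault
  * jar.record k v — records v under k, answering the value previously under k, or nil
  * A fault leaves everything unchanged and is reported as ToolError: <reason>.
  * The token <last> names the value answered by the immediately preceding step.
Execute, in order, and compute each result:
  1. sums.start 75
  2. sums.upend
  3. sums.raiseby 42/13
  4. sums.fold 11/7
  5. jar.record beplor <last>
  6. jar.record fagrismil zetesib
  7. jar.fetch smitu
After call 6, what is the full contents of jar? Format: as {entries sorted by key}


Using start using x→75, yielding 75.
I use upend(), yielding 1/75.
Invoking raiseby using x→42/13, and see 3163/975.
I call fold using x→11/7, which returns 34793/6825.
Then record using k→beplor, v→<last>, which returns nil.
Invoking record using k→fagrismil, v→zetesib, yielding nil.
I invoke fetch using k→smitu, and get 187.

Answer: {beplor=34793/6825, fagrismil=zetesib, gebi=-883, smitu=187, tido=1832-11-09}


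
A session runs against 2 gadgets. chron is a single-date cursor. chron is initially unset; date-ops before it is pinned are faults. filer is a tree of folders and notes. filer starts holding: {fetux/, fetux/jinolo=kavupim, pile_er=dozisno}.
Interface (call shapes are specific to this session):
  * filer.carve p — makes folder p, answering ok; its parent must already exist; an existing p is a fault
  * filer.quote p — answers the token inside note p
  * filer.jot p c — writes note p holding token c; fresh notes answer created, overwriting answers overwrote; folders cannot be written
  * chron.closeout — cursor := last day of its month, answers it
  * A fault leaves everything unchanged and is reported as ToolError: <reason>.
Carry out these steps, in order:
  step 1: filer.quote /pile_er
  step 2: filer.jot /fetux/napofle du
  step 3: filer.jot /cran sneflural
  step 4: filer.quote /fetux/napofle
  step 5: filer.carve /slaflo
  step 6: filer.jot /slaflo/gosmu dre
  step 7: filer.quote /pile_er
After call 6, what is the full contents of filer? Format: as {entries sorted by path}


I use quote passing /pile_er, → dozisno.
Next I call jot passing /fetux/napofle, du, and get created.
I run jot passing /cran, sneflural: created.
Next I call quote passing /fetux/napofle, giving du.
I invoke carve passing /slaflo, and see ok.
Calling jot passing /slaflo/gosmu, dre, which returns created.
Now I run quote passing /pile_er, and see dozisno.

Answer: {cran=sneflural, fetux/, fetux/jinolo=kavupim, fetux/napofle=du, pile_er=dozisno, slaflo/, slaflo/gosmu=dre}


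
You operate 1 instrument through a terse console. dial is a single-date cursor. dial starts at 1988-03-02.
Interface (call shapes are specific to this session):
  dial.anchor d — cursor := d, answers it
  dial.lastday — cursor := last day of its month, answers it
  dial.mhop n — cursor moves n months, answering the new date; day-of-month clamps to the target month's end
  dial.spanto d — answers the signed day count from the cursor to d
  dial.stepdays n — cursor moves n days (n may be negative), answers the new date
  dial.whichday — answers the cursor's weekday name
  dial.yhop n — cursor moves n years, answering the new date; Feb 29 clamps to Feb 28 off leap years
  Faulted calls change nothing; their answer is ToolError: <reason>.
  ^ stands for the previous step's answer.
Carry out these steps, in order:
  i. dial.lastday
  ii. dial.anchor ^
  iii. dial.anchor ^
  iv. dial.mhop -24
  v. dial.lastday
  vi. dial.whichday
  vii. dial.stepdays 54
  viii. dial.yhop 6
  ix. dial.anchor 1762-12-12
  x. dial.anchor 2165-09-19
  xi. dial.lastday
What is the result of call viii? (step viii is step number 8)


[in] dial.lastday
[out] 1988-03-31
[in] dial.anchor d='^'
[out] 1988-03-31
[in] dial.anchor d='^'
[out] 1988-03-31
[in] dial.mhop n='-24'
[out] 1986-03-31
[in] dial.lastday
[out] 1986-03-31
[in] dial.whichday
[out] Monday
[in] dial.stepdays n='54'
[out] 1986-05-24
[in] dial.yhop n='6'
[out] 1992-05-24
[in] dial.anchor d='1762-12-12'
[out] 1762-12-12
[in] dial.anchor d='2165-09-19'
[out] 2165-09-19
[in] dial.lastday
[out] 2165-09-30

Answer: 1992-05-24


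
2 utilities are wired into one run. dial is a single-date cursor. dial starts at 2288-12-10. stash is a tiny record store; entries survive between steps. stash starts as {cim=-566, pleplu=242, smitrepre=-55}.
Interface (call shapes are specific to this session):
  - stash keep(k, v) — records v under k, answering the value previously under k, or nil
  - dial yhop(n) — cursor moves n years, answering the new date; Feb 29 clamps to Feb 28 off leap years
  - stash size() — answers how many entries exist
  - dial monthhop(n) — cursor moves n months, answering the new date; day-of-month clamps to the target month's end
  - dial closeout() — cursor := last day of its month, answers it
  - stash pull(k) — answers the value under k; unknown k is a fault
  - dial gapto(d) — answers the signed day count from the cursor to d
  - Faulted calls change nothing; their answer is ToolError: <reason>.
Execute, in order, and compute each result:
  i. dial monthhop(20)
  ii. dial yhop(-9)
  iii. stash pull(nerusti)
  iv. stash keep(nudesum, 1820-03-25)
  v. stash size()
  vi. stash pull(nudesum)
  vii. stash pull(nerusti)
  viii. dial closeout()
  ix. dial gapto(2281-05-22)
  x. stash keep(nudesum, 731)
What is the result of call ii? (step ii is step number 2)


Answer: 2281-08-10

Derivation:
→ dial monthhop(n=20)
← 2290-08-10
→ dial yhop(n=-9)
← 2281-08-10
→ stash pull(k=nerusti)
← ToolError: no such key nerusti
→ stash keep(k=nudesum, v=1820-03-25)
← nil
→ stash size()
← 4
→ stash pull(k=nudesum)
← 1820-03-25
→ stash pull(k=nerusti)
← ToolError: no such key nerusti
→ dial closeout()
← 2281-08-31
→ dial gapto(d=2281-05-22)
← -101
→ stash keep(k=nudesum, v=731)
← 1820-03-25


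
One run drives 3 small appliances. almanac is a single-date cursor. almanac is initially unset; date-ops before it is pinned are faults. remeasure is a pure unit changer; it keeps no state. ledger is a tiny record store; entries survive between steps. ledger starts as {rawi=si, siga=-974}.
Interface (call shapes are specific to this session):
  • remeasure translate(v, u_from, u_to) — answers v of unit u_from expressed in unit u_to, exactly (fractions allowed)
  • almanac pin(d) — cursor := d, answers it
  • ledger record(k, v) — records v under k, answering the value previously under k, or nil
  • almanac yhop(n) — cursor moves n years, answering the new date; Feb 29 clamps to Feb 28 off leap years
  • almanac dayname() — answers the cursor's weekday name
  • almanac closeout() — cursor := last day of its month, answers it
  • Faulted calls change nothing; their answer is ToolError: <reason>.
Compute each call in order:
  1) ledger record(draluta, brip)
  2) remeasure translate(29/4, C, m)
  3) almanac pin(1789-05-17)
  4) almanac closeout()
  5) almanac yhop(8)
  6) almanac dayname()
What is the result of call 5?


Answer: 1797-05-31

Derivation:
==> ledger record(k: draluta, v: brip)
<== nil
==> remeasure translate(v: 29/4, u_from: C, u_to: m)
<== ToolError: incompatible units
==> almanac pin(d: 1789-05-17)
<== 1789-05-17
==> almanac closeout()
<== 1789-05-31
==> almanac yhop(n: 8)
<== 1797-05-31
==> almanac dayname()
<== Wednesday


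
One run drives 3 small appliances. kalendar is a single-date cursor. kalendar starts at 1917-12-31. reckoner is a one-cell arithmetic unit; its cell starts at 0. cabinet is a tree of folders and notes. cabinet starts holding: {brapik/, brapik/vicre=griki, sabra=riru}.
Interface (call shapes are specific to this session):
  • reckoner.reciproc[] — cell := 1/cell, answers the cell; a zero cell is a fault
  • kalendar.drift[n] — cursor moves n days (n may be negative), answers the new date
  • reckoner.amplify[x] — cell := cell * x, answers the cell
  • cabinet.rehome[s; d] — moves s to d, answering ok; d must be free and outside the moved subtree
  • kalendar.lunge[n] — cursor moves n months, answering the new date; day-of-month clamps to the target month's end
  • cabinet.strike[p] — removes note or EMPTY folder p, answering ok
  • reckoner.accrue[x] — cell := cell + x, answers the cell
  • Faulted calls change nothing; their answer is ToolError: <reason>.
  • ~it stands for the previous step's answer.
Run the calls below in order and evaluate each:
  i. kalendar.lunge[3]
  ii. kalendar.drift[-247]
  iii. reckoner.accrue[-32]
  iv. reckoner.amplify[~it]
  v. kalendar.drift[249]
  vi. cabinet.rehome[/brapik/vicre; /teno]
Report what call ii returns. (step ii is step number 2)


~$ lunge n='3'
[out] 1918-03-31
~$ drift n='-247'
[out] 1917-07-27
~$ accrue x='-32'
[out] -32
~$ amplify x='~it'
[out] 1024
~$ drift n='249'
[out] 1918-04-02
~$ rehome s='/brapik/vicre' d='/teno'
[out] ok

Answer: 1917-07-27


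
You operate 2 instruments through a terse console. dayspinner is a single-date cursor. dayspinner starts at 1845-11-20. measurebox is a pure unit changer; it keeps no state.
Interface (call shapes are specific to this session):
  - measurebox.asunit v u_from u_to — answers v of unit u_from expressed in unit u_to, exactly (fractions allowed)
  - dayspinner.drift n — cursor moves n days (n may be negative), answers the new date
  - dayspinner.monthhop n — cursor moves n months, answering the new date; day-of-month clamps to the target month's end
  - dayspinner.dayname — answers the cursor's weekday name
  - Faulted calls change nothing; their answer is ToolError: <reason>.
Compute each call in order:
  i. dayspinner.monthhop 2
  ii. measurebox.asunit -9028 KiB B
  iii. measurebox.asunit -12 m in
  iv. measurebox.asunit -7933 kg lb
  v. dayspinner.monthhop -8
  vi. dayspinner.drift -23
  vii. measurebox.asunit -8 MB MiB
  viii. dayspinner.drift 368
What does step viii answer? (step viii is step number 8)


==> monthhop(n='2')
<== 1846-01-20
==> asunit(v='-9028', u_from='KiB', u_to='B')
<== -9244672
==> asunit(v='-12', u_from='m', u_to='in')
<== -60000/127
==> asunit(v='-7933', u_from='kg', u_to='lb')
<== -793300000000/45359237
==> monthhop(n='-8')
<== 1845-05-20
==> drift(n='-23')
<== 1845-04-27
==> asunit(v='-8', u_from='MB', u_to='MiB')
<== -15625/2048
==> drift(n='368')
<== 1846-04-30

Answer: 1846-04-30


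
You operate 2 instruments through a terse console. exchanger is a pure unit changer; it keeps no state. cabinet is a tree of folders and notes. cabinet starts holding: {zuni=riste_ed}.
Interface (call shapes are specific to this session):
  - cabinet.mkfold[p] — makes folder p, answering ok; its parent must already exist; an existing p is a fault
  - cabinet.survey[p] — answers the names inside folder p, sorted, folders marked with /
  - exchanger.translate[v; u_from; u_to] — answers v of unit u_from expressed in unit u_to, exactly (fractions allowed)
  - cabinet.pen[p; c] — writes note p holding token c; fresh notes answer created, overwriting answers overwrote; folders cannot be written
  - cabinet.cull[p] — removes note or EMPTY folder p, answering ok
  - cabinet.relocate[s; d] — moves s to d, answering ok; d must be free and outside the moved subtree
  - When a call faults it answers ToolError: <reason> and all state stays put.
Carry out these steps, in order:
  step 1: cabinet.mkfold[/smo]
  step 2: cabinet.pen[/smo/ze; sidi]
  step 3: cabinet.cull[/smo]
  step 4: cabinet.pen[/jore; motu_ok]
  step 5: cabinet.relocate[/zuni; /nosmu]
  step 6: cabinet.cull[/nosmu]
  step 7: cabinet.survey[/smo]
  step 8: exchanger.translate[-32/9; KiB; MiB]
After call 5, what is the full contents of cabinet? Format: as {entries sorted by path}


==> cabinet.mkfold(p=/smo)
<== ok
==> cabinet.pen(p=/smo/ze, c=sidi)
<== created
==> cabinet.cull(p=/smo)
<== ToolError: not empty
==> cabinet.pen(p=/jore, c=motu_ok)
<== created
==> cabinet.relocate(s=/zuni, d=/nosmu)
<== ok
==> cabinet.cull(p=/nosmu)
<== ok
==> cabinet.survey(p=/smo)
<== [ze]
==> exchanger.translate(v=-32/9, u_from=KiB, u_to=MiB)
<== -1/288

Answer: {jore=motu_ok, nosmu=riste_ed, smo/, smo/ze=sidi}


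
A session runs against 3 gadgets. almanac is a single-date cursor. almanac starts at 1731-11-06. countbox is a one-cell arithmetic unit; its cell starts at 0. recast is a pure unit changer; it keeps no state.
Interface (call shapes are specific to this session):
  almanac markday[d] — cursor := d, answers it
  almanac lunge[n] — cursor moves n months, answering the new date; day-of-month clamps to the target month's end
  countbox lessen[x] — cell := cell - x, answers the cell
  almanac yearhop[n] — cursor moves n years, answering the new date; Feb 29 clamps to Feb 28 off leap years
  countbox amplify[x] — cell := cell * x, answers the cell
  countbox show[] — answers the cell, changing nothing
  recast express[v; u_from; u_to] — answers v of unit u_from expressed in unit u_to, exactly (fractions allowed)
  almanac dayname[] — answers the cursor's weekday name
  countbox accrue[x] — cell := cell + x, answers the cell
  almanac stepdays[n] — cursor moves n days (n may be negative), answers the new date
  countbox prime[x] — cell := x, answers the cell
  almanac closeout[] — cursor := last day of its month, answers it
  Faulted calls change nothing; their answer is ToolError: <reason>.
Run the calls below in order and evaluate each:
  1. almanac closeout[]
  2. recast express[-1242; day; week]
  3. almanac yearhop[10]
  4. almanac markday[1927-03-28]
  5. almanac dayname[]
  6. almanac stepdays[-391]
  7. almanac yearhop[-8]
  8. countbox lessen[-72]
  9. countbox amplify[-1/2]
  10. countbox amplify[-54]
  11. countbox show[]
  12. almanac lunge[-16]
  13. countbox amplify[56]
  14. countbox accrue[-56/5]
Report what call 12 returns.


>> almanac closeout()
<< 1731-11-30
>> recast express(v→-1242, u_from→day, u_to→week)
<< -1242/7
>> almanac yearhop(n→10)
<< 1741-11-30
>> almanac markday(d→1927-03-28)
<< 1927-03-28
>> almanac dayname()
<< Monday
>> almanac stepdays(n→-391)
<< 1926-03-02
>> almanac yearhop(n→-8)
<< 1918-03-02
>> countbox lessen(x→-72)
<< 72
>> countbox amplify(x→-1/2)
<< -36
>> countbox amplify(x→-54)
<< 1944
>> countbox show()
<< 1944
>> almanac lunge(n→-16)
<< 1916-11-02
>> countbox amplify(x→56)
<< 108864
>> countbox accrue(x→-56/5)
<< 544264/5

Answer: 1916-11-02


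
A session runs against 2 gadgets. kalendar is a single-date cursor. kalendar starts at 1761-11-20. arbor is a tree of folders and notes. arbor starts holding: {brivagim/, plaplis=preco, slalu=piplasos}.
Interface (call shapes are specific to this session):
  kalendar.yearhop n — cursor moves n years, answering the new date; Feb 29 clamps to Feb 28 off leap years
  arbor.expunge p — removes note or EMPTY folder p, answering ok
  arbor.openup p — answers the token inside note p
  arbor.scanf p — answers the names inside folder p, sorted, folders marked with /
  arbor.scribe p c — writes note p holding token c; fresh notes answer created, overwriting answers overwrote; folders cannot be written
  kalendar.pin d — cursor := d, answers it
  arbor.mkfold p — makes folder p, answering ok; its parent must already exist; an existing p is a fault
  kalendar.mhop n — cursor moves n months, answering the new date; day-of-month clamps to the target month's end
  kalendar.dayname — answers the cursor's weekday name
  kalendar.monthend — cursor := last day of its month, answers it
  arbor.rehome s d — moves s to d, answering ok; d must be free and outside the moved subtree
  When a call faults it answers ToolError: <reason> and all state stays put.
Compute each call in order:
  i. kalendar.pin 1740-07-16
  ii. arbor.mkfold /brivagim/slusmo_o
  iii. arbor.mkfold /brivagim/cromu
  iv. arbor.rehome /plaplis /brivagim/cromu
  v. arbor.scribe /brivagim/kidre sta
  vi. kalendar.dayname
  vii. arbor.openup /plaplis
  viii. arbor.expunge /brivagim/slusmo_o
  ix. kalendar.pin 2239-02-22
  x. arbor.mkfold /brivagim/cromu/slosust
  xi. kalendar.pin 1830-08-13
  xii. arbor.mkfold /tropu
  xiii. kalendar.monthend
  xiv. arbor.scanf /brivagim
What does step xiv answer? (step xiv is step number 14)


I run kalendar.pin(d='1740-07-16'), which returns 1740-07-16.
I call arbor.mkfold(p='/brivagim/slusmo_o'), and get ok.
I try arbor.mkfold(p='/brivagim/cromu'), which returns ok.
Now I run arbor.rehome(s='/plaplis', d='/brivagim/cromu'), and see ToolError: exists.
I call arbor.scribe(p='/brivagim/kidre', c='sta'), yielding created.
Then kalendar.dayname(), which returns Saturday.
I call arbor.openup(p='/plaplis'), → preco.
Calling arbor.expunge(p='/brivagim/slusmo_o'), yielding ok.
I run kalendar.pin(d='2239-02-22'), and see 2239-02-22.
Then arbor.mkfold(p='/brivagim/cromu/slosust'), giving ok.
Invoking kalendar.pin(d='1830-08-13'), yielding 1830-08-13.
Next I call arbor.mkfold(p='/tropu'), → ok.
Now I run kalendar.monthend(), and get 1830-08-31.
Calling arbor.scanf(p='/brivagim'), giving [cromu/, kidre].

Answer: [cromu/, kidre]


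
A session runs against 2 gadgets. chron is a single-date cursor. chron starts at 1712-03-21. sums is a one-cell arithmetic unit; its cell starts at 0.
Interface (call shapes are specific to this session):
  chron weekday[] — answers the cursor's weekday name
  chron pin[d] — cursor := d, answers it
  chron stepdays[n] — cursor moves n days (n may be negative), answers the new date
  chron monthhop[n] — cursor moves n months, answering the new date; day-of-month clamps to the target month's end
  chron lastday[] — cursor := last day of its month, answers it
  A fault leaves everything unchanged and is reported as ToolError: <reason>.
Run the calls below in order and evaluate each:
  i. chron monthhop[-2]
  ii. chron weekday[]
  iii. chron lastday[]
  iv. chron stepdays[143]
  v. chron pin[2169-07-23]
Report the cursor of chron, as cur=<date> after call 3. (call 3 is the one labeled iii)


Step: chron monthhop[n=-2]
Result: 1712-01-21
Step: chron weekday[]
Result: Thursday
Step: chron lastday[]
Result: 1712-01-31
Step: chron stepdays[n=143]
Result: 1712-06-22
Step: chron pin[d=2169-07-23]
Result: 2169-07-23

Answer: cur=1712-01-31


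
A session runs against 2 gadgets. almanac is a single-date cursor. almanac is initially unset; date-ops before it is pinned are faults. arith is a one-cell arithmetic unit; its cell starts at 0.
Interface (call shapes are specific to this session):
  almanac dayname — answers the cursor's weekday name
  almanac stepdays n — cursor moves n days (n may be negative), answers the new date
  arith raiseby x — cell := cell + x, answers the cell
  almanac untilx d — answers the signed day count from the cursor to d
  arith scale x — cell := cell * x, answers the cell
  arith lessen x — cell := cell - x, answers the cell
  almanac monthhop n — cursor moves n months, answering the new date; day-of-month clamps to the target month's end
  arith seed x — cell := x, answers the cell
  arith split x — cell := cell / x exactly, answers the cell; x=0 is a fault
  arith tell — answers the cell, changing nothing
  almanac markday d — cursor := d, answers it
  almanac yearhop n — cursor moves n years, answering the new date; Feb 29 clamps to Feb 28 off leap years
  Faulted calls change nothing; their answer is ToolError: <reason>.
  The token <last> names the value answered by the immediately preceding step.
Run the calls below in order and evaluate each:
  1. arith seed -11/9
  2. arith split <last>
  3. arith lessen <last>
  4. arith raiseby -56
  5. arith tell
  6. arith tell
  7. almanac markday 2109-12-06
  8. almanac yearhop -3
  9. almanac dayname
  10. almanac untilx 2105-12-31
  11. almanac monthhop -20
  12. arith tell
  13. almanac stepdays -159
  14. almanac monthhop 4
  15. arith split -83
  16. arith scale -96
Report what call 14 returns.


Answer: 2105-02-28

Derivation:
% arith seed(x='-11/9') -> -11/9
% arith split(x='<last>') -> 1
% arith lessen(x='<last>') -> 0
% arith raiseby(x='-56') -> -56
% arith tell() -> -56
% arith tell() -> -56
% almanac markday(d='2109-12-06') -> 2109-12-06
% almanac yearhop(n='-3') -> 2106-12-06
% almanac dayname() -> Monday
% almanac untilx(d='2105-12-31') -> -340
% almanac monthhop(n='-20') -> 2105-04-06
% arith tell() -> -56
% almanac stepdays(n='-159') -> 2104-10-29
% almanac monthhop(n='4') -> 2105-02-28
% arith split(x='-83') -> 56/83
% arith scale(x='-96') -> -5376/83


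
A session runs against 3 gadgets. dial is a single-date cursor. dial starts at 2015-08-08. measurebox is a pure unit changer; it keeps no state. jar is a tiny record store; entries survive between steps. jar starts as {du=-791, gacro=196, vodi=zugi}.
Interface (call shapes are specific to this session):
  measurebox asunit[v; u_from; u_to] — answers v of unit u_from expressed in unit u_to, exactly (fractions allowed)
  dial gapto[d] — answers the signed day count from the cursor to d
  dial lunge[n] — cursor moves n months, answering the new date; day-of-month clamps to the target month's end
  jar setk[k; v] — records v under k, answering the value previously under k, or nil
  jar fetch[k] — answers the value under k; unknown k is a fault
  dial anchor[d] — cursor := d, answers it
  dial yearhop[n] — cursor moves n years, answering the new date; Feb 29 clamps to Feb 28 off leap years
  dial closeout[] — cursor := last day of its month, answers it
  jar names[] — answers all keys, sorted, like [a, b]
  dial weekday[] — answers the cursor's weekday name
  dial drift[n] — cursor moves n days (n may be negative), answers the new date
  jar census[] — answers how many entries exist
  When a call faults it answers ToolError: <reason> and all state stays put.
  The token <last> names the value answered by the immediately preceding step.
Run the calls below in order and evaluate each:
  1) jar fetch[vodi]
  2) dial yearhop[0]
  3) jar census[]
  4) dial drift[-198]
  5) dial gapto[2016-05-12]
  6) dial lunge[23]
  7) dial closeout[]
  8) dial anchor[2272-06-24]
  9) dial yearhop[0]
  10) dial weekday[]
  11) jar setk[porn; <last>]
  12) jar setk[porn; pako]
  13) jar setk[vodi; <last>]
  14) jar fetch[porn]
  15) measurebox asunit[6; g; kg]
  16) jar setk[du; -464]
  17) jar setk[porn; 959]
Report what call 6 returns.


==> jar fetch(vodi)
<== zugi
==> dial yearhop(0)
<== 2015-08-08
==> jar census()
<== 3
==> dial drift(-198)
<== 2015-01-22
==> dial gapto(2016-05-12)
<== 476
==> dial lunge(23)
<== 2016-12-22
==> dial closeout()
<== 2016-12-31
==> dial anchor(2272-06-24)
<== 2272-06-24
==> dial yearhop(0)
<== 2272-06-24
==> dial weekday()
<== Monday
==> jar setk(porn, <last>)
<== nil
==> jar setk(porn, pako)
<== Monday
==> jar setk(vodi, <last>)
<== zugi
==> jar fetch(porn)
<== pako
==> measurebox asunit(6, g, kg)
<== 3/500
==> jar setk(du, -464)
<== -791
==> jar setk(porn, 959)
<== pako

Answer: 2016-12-22


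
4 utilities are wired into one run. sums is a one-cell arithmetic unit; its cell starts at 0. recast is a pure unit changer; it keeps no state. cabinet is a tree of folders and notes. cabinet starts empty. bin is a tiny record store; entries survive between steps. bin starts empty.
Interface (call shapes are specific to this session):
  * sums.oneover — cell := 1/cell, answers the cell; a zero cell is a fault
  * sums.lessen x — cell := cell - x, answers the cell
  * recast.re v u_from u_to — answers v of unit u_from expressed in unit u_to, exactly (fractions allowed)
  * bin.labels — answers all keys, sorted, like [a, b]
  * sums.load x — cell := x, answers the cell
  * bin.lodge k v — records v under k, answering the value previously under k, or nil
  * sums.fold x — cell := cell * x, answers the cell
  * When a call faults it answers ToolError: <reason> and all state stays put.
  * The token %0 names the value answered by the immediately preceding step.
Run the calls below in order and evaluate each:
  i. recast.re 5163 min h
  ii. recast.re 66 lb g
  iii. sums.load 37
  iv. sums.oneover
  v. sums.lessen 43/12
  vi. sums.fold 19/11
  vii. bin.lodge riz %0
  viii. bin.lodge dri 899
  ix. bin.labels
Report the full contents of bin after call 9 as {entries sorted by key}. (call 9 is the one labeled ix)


-> recast.re(v: 5163, u_from: min, u_to: h)
<- 1721/20
-> recast.re(v: 66, u_from: lb, u_to: g)
<- 1496854821/50000
-> sums.load(x: 37)
<- 37
-> sums.oneover()
<- 1/37
-> sums.lessen(x: 43/12)
<- -1579/444
-> sums.fold(x: 19/11)
<- -30001/4884
-> bin.lodge(k: riz, v: %0)
<- nil
-> bin.lodge(k: dri, v: 899)
<- nil
-> bin.labels()
<- [dri, riz]

Answer: {dri=899, riz=-30001/4884}


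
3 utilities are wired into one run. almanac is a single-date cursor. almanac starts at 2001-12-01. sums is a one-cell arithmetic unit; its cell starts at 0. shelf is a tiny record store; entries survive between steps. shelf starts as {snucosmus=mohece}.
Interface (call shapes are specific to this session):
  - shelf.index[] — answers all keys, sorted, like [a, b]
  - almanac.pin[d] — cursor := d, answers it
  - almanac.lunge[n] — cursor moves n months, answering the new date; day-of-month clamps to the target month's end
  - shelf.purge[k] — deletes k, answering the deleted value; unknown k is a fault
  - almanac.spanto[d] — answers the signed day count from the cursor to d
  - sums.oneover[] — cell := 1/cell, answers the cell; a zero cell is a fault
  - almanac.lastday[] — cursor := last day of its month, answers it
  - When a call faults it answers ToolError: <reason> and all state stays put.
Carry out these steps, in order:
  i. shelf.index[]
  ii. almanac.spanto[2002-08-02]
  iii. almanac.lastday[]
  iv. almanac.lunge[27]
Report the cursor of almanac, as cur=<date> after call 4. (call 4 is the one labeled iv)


·→ index()
·← [snucosmus]
·→ spanto(d=2002-08-02)
·← 244
·→ lastday()
·← 2001-12-31
·→ lunge(n=27)
·← 2004-03-31

Answer: cur=2004-03-31


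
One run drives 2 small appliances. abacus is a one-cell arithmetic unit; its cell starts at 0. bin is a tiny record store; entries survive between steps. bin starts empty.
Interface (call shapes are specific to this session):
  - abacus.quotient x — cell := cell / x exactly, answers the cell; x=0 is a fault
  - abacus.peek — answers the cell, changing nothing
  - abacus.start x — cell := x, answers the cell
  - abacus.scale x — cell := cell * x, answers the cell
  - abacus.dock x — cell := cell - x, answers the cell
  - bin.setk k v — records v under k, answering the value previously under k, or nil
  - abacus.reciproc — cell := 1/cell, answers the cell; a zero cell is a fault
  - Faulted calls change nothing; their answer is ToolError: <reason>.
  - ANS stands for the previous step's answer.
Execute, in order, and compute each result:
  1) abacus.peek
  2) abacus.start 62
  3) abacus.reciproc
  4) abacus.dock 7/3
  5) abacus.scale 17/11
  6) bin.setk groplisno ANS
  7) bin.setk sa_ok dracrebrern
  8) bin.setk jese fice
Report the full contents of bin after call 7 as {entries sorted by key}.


Answer: {groplisno=-7327/2046, sa_ok=dracrebrern}

Derivation:
CALL peek[]
RET  0
CALL start[x: 62]
RET  62
CALL reciproc[]
RET  1/62
CALL dock[x: 7/3]
RET  -431/186
CALL scale[x: 17/11]
RET  -7327/2046
CALL setk[k: groplisno; v: ANS]
RET  nil
CALL setk[k: sa_ok; v: dracrebrern]
RET  nil
CALL setk[k: jese; v: fice]
RET  nil


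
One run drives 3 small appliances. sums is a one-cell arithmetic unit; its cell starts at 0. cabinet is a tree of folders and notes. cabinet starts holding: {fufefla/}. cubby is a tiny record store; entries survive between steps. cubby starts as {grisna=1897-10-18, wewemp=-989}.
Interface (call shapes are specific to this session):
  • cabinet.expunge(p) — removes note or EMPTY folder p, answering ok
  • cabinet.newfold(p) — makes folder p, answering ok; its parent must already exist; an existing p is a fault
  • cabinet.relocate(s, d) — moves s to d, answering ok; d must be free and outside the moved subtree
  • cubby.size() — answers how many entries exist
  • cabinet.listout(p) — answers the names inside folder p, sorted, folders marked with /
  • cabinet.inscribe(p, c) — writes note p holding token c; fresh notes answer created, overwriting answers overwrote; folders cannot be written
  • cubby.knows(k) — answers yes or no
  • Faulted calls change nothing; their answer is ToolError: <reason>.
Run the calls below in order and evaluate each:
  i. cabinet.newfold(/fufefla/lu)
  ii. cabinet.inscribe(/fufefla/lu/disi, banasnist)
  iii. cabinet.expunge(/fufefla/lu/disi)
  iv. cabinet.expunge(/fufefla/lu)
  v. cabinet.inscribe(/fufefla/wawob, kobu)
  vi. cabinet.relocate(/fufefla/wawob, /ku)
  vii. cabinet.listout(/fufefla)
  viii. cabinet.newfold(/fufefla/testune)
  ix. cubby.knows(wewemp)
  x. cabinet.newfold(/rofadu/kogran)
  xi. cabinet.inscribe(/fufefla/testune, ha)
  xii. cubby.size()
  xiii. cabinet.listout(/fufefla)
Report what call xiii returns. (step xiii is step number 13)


Answer: [testune/]

Derivation:
Step: newfold[p=/fufefla/lu]
Result: ok
Step: inscribe[p=/fufefla/lu/disi; c=banasnist]
Result: created
Step: expunge[p=/fufefla/lu/disi]
Result: ok
Step: expunge[p=/fufefla/lu]
Result: ok
Step: inscribe[p=/fufefla/wawob; c=kobu]
Result: created
Step: relocate[s=/fufefla/wawob; d=/ku]
Result: ok
Step: listout[p=/fufefla]
Result: []
Step: newfold[p=/fufefla/testune]
Result: ok
Step: knows[k=wewemp]
Result: yes
Step: newfold[p=/rofadu/kogran]
Result: ToolError: no parent
Step: inscribe[p=/fufefla/testune; c=ha]
Result: ToolError: is a directory
Step: size[]
Result: 2
Step: listout[p=/fufefla]
Result: [testune/]
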